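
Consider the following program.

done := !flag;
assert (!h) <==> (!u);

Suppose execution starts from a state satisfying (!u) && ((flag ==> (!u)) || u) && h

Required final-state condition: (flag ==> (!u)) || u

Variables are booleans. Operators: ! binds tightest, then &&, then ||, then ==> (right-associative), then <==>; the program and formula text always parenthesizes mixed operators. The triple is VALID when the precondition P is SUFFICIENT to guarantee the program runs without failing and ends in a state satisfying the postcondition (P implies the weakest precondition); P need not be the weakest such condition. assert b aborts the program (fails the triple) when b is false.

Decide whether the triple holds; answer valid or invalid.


Working backward. After the program, (flag ==> (!u)) || u must hold.
Before assert (!h) <==> (!u): ((!h) <==> (!u)) && ((flag ==> (!u)) || u)
Before done := !flag: ((!h) <==> (!u)) && ((flag ==> (!u)) || u)
The weakest precondition is ((!h) <==> (!u)) && ((flag ==> (!u)) || u).
Check whether (!u) && ((flag ==> (!u)) || u) && h implies it.
Countermodel: at the initial state flag = false, h = true, u = false, the precondition holds but the weakest precondition fails.
Answer: invalid


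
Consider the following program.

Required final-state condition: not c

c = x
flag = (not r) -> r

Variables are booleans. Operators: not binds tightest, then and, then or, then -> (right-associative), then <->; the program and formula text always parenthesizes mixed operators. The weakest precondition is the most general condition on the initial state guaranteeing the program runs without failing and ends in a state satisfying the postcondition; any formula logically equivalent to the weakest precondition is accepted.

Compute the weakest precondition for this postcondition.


Working backward. After the program, not c must hold.
Before flag := (not r) -> r: not c
Before c := x: not x
Answer: WP = not x


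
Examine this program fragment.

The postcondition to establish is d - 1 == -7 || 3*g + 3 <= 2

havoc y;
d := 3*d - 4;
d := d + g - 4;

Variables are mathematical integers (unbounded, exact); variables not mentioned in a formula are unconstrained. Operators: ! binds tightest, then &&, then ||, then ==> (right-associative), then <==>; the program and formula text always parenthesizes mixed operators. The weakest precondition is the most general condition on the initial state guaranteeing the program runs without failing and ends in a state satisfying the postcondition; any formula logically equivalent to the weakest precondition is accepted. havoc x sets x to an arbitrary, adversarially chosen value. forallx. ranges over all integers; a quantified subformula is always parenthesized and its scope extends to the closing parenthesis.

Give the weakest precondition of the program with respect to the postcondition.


Working backward. After the program, the postcondition d - 1 == -7 || 3*g + 3 <= 2 must hold; in canonical form it is d == -6 || 3*g <= -1.
Before d := d + g - 4: d + g == -2 || 3*g <= -1
Before d := 3*d - 4: 3*d + g == 2 || 3*g <= -1
Before havoc y: 3*d + g == 2 || 3*g <= -1
Answer: WP = 3*d + g == 2 || 3*g <= -1


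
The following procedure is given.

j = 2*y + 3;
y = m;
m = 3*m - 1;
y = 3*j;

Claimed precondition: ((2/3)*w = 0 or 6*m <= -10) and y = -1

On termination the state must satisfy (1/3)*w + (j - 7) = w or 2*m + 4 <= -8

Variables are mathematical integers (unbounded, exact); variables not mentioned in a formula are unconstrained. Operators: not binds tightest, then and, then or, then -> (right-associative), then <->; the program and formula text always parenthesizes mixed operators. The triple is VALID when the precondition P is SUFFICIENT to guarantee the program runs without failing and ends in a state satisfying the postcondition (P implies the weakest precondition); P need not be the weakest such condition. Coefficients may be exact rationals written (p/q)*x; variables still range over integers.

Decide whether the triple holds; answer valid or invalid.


Working backward. After the program, the postcondition (1/3)*w + (j - 7) = w or 2*m + 4 <= -8 must hold; in canonical form it is j = (2/3)*w + 7 or 2*m <= -12.
Before y := 3*j: j = (2/3)*w + 7 or 2*m <= -12
Before m := 3*m - 1: j = (2/3)*w + 7 or 6*m <= -10
Before y := m: j = (2/3)*w + 7 or 6*m <= -10
Before j := 2*y + 3: 2*y = (2/3)*w + 4 or 6*m <= -10
The weakest precondition is 2*y = (2/3)*w + 4 or 6*m <= -10.
Check whether ((2/3)*w = 0 or 6*m <= -10) and y = -1 implies it.
Countermodel: at the initial state m = -1, w = 0, y = -1, the precondition holds but the weakest precondition fails.
Answer: invalid


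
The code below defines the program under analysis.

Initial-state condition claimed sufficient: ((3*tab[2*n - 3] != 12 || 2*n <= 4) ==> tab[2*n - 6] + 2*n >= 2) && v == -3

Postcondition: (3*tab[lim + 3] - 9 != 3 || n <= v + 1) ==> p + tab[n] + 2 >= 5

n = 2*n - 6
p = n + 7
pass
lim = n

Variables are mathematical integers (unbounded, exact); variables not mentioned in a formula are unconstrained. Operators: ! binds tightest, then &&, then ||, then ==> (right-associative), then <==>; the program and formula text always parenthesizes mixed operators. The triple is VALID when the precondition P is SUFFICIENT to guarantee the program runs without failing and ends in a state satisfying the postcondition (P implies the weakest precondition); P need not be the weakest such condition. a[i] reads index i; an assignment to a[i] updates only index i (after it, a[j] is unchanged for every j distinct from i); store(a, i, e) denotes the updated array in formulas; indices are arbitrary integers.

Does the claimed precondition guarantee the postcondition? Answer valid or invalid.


Working backward. After the program, the postcondition (3*tab[lim + 3] - 9 != 3 || n <= v + 1) ==> p + tab[n] + 2 >= 5 must hold; in canonical form it is (3*tab[lim + 3] != 12 || n <= v + 1) ==> tab[n] + p >= 3.
Before lim := n: (3*tab[n + 3] != 12 || n <= v + 1) ==> tab[n] + p >= 3
Before skip: (3*tab[n + 3] != 12 || n <= v + 1) ==> tab[n] + p >= 3
Before p := n + 7: (3*tab[n + 3] != 12 || n <= v + 1) ==> tab[n] + n >= -4
Before n := 2*n - 6: (3*tab[2*n - 3] != 12 || 2*n <= v + 7) ==> tab[2*n - 6] + 2*n >= 2
The weakest precondition is (3*tab[2*n - 3] != 12 || 2*n <= v + 7) ==> tab[2*n - 6] + 2*n >= 2.
Check whether ((3*tab[2*n - 3] != 12 || 2*n <= 4) ==> tab[2*n - 6] + 2*n >= 2) && v == -3 implies it.
Every state satisfying the precondition satisfies the weakest precondition: the implication holds.
Answer: valid


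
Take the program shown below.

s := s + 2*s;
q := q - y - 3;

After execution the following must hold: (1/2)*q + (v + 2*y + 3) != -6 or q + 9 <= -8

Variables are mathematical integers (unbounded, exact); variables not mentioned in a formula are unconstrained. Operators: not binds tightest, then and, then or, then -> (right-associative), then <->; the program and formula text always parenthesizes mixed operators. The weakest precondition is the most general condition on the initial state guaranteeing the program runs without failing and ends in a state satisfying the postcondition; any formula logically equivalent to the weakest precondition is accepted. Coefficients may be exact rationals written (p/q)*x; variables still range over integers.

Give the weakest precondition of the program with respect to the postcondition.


Working backward. After the program, the postcondition (1/2)*q + (v + 2*y + 3) != -6 or q + 9 <= -8 must hold; in canonical form it is (1/2)*q + v + 2*y != -9 or q <= -17.
Before q := q - y - 3: (1/2)*q + v + (3/2)*y != -15/2 or q <= y - 14
Before s := s + 2*s: (1/2)*q + v + (3/2)*y != -15/2 or q <= y - 14
Answer: WP = (1/2)*q + v + (3/2)*y != -15/2 or q <= y - 14


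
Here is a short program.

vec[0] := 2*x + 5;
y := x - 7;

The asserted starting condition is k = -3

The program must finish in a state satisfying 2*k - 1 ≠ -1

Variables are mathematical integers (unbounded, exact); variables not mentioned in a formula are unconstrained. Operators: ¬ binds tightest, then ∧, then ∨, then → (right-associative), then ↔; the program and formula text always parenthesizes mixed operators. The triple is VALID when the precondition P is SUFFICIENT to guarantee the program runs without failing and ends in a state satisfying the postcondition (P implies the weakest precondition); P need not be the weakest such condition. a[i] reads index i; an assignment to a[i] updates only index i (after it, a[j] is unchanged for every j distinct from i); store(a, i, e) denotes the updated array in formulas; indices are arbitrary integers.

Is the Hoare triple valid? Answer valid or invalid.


Working backward. After the program, the postcondition 2*k - 1 ≠ -1 must hold; in canonical form it is 2*k ≠ 0.
Before y := x - 7: 2*k ≠ 0
Before vec[0] := 2*x + 5: 2*k ≠ 0
The weakest precondition is 2*k ≠ 0.
Check whether k = -3 implies it.
Every state satisfying the precondition satisfies the weakest precondition: the implication holds.
Answer: valid


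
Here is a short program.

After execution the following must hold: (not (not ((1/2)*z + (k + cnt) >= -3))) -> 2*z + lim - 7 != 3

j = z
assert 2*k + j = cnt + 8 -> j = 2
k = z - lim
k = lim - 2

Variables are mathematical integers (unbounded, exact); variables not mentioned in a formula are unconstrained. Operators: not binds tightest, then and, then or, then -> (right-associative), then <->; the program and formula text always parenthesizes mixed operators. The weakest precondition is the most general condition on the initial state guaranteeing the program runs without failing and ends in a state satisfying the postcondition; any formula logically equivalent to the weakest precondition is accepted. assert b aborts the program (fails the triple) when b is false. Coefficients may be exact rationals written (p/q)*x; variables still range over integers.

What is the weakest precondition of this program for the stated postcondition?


Working backward. After the program, the postcondition (not (not ((1/2)*z + (k + cnt) >= -3))) -> 2*z + lim - 7 != 3 must hold; in canonical form it is cnt + k + (1/2)*z >= -3 -> lim + 2*z != 10.
Before k := lim - 2: cnt + lim + (1/2)*z >= -1 -> lim + 2*z != 10
Before k := z - lim: cnt + lim + (1/2)*z >= -1 -> lim + 2*z != 10
Before assert 2*k + j = cnt + 8 -> j = 2: (j + 2*k = cnt + 8 -> j = 2) and (cnt + lim + (1/2)*z >= -1 -> lim + 2*z != 10)
Before j := z: (2*k + z = cnt + 8 -> z = 2) and (cnt + lim + (1/2)*z >= -1 -> lim + 2*z != 10)
Answer: WP = (2*k + z = cnt + 8 -> z = 2) and (cnt + lim + (1/2)*z >= -1 -> lim + 2*z != 10)


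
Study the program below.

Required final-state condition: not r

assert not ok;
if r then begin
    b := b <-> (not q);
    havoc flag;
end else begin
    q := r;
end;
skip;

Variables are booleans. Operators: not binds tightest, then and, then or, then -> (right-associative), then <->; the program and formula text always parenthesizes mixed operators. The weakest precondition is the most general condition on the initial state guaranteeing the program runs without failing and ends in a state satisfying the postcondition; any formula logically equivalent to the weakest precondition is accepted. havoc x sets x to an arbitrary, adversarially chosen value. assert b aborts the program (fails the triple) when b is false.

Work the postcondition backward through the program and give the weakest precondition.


Working backward. After the program, not r must hold.
Before skip: not r
Then branch requires not r; else branch requires not r.
Before the if: r -> (not r)
Before assert not ok: (not ok) and (r -> (not r))
Answer: WP = (not ok) and (r -> (not r))


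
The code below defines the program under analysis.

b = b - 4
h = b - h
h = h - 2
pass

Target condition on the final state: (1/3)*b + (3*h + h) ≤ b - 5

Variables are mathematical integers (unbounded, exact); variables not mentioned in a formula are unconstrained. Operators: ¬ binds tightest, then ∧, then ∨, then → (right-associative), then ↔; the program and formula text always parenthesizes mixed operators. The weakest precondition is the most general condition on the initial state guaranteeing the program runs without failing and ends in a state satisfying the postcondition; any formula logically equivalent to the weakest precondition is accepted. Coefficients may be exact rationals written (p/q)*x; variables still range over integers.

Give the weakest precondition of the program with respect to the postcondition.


Working backward. After the program, the postcondition (1/3)*b + (3*h + h) ≤ b - 5 must hold; in canonical form it is 4*h ≤ (2/3)*b - 5.
Before skip: 4*h ≤ (2/3)*b - 5
Before h := h - 2: 4*h ≤ (2/3)*b + 3
Before h := b - h: (10/3)*b ≤ 4*h + 3
Before b := b - 4: (10/3)*b ≤ 4*h + 49/3
Answer: WP = (10/3)*b ≤ 4*h + 49/3


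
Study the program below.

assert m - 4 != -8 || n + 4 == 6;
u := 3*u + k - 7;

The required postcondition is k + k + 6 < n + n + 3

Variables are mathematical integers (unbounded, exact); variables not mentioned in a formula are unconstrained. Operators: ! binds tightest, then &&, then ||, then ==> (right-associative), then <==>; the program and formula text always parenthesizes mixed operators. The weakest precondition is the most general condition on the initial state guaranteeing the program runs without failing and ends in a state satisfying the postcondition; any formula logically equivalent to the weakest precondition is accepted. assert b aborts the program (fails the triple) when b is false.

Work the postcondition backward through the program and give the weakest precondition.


Working backward. After the program, the postcondition k + k + 6 < n + n + 3 must hold; in canonical form it is 2*k < 2*n - 3.
Before u := 3*u + k - 7: 2*k < 2*n - 3
Before assert m - 4 != -8 || n + 4 == 6: (m != -4 || n == 2) && 2*k < 2*n - 3
Answer: WP = (m != -4 || n == 2) && 2*k < 2*n - 3


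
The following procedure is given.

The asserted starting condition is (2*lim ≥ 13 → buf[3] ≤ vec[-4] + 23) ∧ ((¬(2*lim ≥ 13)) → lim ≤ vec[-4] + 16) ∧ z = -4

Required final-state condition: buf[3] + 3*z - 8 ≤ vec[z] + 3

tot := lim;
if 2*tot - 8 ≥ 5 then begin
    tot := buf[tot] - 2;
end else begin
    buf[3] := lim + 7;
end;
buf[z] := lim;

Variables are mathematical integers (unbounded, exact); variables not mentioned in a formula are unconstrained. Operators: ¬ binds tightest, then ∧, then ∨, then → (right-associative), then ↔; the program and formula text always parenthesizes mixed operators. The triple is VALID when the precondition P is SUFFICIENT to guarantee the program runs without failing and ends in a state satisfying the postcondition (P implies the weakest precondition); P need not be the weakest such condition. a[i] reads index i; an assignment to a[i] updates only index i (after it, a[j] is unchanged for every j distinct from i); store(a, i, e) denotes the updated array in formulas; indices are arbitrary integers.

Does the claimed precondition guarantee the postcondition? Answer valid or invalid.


Working backward. After the program, the postcondition buf[3] + 3*z - 8 ≤ vec[z] + 3 must hold; in canonical form it is buf[3] + 3*z ≤ vec[z] + 11.
Before buf[z] := lim: store(buf, z, lim)[3] + 3*z ≤ vec[z] + 11
Then branch requires store(buf, z, lim)[3] + 3*z ≤ vec[z] + 11; else branch requires store(store(buf, 3, lim + 7), z, lim)[3] + 3*z ≤ vec[z] + 11.
Before the if: (2*tot ≥ 13 → store(buf, z, lim)[3] + 3*z ≤ vec[z] + 11) ∧ ((¬(2*tot ≥ 13)) → store(store(buf, 3, lim + 7), z, lim)[3] + 3*z ≤ vec[z] + 11)
Before tot := lim: (2*lim ≥ 13 → store(buf, z, lim)[3] + 3*z ≤ vec[z] + 11) ∧ ((¬(2*lim ≥ 13)) → store(store(buf, 3, lim + 7), z, lim)[3] + 3*z ≤ vec[z] + 11)
The weakest precondition is (2*lim ≥ 13 → store(buf, z, lim)[3] + 3*z ≤ vec[z] + 11) ∧ ((¬(2*lim ≥ 13)) → store(store(buf, 3, lim + 7), z, lim)[3] + 3*z ≤ vec[z] + 11).
Check whether (2*lim ≥ 13 → buf[3] ≤ vec[-4] + 23) ∧ ((¬(2*lim ≥ 13)) → lim ≤ vec[-4] + 16) ∧ z = -4 implies it.
Every state satisfying the precondition satisfies the weakest precondition: the implication holds.
Answer: valid


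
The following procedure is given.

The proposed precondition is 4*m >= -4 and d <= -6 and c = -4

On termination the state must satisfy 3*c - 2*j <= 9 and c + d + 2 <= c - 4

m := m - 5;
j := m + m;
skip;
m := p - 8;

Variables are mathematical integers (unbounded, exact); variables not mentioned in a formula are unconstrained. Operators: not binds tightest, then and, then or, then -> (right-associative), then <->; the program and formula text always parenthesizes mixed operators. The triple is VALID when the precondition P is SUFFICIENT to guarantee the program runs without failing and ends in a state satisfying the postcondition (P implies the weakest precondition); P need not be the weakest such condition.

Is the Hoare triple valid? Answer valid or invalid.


Working backward. After the program, the postcondition 3*c - 2*j <= 9 and c + d + 2 <= c - 4 must hold; in canonical form it is 3*c <= 2*j + 9 and d <= -6.
Before m := p - 8: 3*c <= 2*j + 9 and d <= -6
Before skip: 3*c <= 2*j + 9 and d <= -6
Before j := m + m: 3*c <= 4*m + 9 and d <= -6
Before m := m - 5: 3*c <= 4*m - 11 and d <= -6
The weakest precondition is 3*c <= 4*m - 11 and d <= -6.
Check whether 4*m >= -4 and d <= -6 and c = -4 implies it.
Countermodel: at the initial state c = -4, d = -6, m = -1, the precondition holds but the weakest precondition fails.
Answer: invalid


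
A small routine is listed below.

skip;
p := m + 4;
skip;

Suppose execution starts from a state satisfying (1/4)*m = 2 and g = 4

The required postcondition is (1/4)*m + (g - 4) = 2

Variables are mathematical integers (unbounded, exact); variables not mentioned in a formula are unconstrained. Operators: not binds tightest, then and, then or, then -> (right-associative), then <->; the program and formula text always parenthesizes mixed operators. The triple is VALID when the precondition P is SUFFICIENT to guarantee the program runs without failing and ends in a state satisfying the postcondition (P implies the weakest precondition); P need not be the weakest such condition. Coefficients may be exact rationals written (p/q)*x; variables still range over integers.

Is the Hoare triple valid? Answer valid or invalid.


Working backward. After the program, the postcondition (1/4)*m + (g - 4) = 2 must hold; in canonical form it is g + (1/4)*m = 6.
Before skip: g + (1/4)*m = 6
Before p := m + 4: g + (1/4)*m = 6
Before skip: g + (1/4)*m = 6
The weakest precondition is g + (1/4)*m = 6.
Check whether (1/4)*m = 2 and g = 4 implies it.
Every state satisfying the precondition satisfies the weakest precondition: the implication holds.
Answer: valid


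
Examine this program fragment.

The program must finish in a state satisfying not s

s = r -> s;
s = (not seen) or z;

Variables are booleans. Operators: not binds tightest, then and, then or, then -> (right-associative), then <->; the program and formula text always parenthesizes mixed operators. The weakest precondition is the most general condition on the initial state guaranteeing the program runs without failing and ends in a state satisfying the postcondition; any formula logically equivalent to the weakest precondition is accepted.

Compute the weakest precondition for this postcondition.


Working backward. After the program, not s must hold.
Before s := (not seen) or z: not ((not seen) or z)
Before s := r -> s: not ((not seen) or z)
Answer: WP = not ((not seen) or z)


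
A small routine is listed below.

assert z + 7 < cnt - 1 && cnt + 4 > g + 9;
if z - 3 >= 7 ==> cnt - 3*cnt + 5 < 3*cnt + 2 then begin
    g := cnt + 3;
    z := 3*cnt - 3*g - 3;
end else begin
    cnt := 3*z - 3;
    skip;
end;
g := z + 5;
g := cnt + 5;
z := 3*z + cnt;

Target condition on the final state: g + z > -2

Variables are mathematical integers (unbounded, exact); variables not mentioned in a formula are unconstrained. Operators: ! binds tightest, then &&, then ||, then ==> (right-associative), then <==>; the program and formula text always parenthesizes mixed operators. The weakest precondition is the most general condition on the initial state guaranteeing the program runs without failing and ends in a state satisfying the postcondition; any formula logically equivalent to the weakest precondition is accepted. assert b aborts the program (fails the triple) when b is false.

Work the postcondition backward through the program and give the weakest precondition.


Working backward. After the program, g + z > -2 must hold.
Before z := 3*z + cnt: cnt + g + 3*z > -2
Before g := cnt + 5: 2*cnt + 3*z > -7
Before g := z + 5: 2*cnt + 3*z > -7
Then branch requires 2*cnt > 29; else branch requires 9*z > -1.
Before the if: ((z >= 10 ==> 5*cnt > 3) ==> 2*cnt > 29) && ((!(z >= 10 ==> 5*cnt > 3)) ==> 9*z > -1)
Before assert z + 7 < cnt - 1 && cnt + 4 > g + 9: z < cnt - 8 && cnt > g + 5 && ((z >= 10 ==> 5*cnt > 3) ==> 2*cnt > 29) && ((!(z >= 10 ==> 5*cnt > 3)) ==> 9*z > -1)
Answer: WP = z < cnt - 8 && cnt > g + 5 && ((z >= 10 ==> 5*cnt > 3) ==> 2*cnt > 29) && ((!(z >= 10 ==> 5*cnt > 3)) ==> 9*z > -1)


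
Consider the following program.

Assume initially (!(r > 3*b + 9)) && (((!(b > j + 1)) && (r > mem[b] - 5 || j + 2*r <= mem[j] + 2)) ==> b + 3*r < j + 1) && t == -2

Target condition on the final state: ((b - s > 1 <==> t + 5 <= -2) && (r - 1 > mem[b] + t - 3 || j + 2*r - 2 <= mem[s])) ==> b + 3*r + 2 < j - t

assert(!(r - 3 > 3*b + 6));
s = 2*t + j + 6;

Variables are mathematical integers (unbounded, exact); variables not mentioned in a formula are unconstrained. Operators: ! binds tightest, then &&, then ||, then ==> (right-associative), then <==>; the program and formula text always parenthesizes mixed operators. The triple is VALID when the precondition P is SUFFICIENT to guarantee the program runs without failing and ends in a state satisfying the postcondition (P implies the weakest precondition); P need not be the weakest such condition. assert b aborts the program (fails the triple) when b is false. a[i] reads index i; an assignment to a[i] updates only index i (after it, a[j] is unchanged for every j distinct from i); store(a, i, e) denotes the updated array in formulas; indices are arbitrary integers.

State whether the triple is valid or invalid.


Working backward. After the program, the postcondition ((b - s > 1 <==> t + 5 <= -2) && (r - 1 > mem[b] + t - 3 || j + 2*r - 2 <= mem[s])) ==> b + 3*r + 2 < j - t must hold; in canonical form it is ((b > s + 1 <==> t <= -7) && (r > mem[b] + t - 2 || j + 2*r <= mem[s] + 2)) ==> b + 3*r + t < j - 2.
Before s := 2*t + j + 6: ((b > j + 2*t + 7 <==> t <= -7) && (r > mem[b] + t - 2 || j + 2*r <= mem[j + 2*t + 6] + 2)) ==> b + 3*r + t < j - 2
Before assert !(r - 3 > 3*b + 6): (!(r > 3*b + 9)) && (((b > j + 2*t + 7 <==> t <= -7) && (r > mem[b] + t - 2 || j + 2*r <= mem[j + 2*t + 6] + 2)) ==> b + 3*r + t < j - 2)
The weakest precondition is (!(r > 3*b + 9)) && (((b > j + 2*t + 7 <==> t <= -7) && (r > mem[b] + t - 2 || j + 2*r <= mem[j + 2*t + 6] + 2)) ==> b + 3*r + t < j - 2).
Check whether (!(r > 3*b + 9)) && (((!(b > j + 1)) && (r > mem[b] - 5 || j + 2*r <= mem[j] + 2)) ==> b + 3*r < j + 1) && t == -2 implies it.
Countermodel: at the initial state b = 0, j = -2, mem = {[-2] = -7040, [0] = -7040, elsewhere -7040}, r = 0, t = -2, the precondition holds but the weakest precondition fails.
Answer: invalid


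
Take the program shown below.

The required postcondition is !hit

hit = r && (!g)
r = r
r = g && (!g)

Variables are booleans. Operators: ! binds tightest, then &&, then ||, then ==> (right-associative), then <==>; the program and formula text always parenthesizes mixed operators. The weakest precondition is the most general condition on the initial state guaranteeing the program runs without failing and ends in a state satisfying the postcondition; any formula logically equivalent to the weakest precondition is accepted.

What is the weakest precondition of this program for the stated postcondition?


Working backward. After the program, !hit must hold.
Before r := g && (!g): !hit
Before r := r: !hit
Before hit := r && (!g): !(r && (!g))
Answer: WP = !(r && (!g))


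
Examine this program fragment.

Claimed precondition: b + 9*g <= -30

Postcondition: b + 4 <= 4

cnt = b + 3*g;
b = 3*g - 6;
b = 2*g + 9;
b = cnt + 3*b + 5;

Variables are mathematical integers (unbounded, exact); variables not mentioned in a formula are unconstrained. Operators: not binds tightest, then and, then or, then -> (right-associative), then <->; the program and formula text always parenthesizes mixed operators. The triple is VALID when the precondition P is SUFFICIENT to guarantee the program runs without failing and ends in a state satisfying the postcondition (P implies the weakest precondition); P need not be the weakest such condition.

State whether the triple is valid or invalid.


Working backward. After the program, the postcondition b + 4 <= 4 must hold; in canonical form it is b <= 0.
Before b := cnt + 3*b + 5: 3*b + cnt <= -5
Before b := 2*g + 9: cnt + 6*g <= -32
Before b := 3*g - 6: cnt + 6*g <= -32
Before cnt := b + 3*g: b + 9*g <= -32
The weakest precondition is b + 9*g <= -32.
Check whether b + 9*g <= -30 implies it.
Countermodel: at the initial state b = -31, g = 0, the precondition holds but the weakest precondition fails.
Answer: invalid


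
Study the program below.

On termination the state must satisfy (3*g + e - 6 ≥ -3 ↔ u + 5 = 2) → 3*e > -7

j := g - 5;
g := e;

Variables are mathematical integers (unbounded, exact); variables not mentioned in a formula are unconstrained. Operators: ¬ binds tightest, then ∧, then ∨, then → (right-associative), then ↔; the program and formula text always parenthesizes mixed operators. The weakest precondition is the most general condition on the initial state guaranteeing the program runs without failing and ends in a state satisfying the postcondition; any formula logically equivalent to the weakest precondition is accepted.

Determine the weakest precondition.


Working backward. After the program, the postcondition (3*g + e - 6 ≥ -3 ↔ u + 5 = 2) → 3*e > -7 must hold; in canonical form it is (e + 3*g ≥ 3 ↔ u = -3) → 3*e > -7.
Before g := e: (4*e ≥ 3 ↔ u = -3) → 3*e > -7
Before j := g - 5: (4*e ≥ 3 ↔ u = -3) → 3*e > -7
Answer: WP = (4*e ≥ 3 ↔ u = -3) → 3*e > -7


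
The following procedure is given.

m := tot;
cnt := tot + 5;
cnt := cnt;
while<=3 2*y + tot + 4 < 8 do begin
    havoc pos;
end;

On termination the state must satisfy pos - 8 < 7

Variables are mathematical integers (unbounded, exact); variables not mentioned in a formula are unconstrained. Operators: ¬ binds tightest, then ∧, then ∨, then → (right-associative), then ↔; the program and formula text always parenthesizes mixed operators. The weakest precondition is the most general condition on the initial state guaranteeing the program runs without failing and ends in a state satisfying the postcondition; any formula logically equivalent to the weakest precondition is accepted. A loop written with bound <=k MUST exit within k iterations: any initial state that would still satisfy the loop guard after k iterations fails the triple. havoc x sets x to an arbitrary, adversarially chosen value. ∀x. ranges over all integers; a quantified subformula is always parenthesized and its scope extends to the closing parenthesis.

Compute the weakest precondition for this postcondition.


Working backward. After the program, the postcondition pos - 8 < 7 must hold; in canonical form it is pos < 15.
Before the loop (bound <=3), unroll the exhaustion recursion (WP_0 = exit-now case; WP_j = one more guarded iteration, up to j = 3):
  WP_0: (¬(tot + 2*y < 4)) ∧ pos < 15
  WP_1: (tot + 2*y < 4 → (∀pos_1. ((¬(tot + 2*y < 4)) ∧ pos_1 < 15))) ∧ ((¬(tot + 2*y < 4)) → pos < 15)
  WP_2: (tot + 2*y < 4 → (∀pos_2. ((tot + 2*y < 4 → (∀pos_1. ((¬(tot + 2*y < 4)) ∧ pos_1 < 15))) ∧ ((¬(tot + 2*y < 4)) → pos_2 < 15)))) ∧ ((¬(tot + 2*y < 4)) → pos < 15)
  WP_3: (tot + 2*y < 4 → (∀pos_3. ((tot + 2*y < 4 → (∀pos_2. ((tot + 2*y < 4 → (∀pos_1. ((¬(tot + 2*y < 4)) ∧ pos_1 < 15))) ∧ ((¬(tot + 2*y < 4)) → pos_2 < 15)))) ∧ ((¬(tot + 2*y < 4)) → pos_3 < 15)))) ∧ ((¬(tot + 2*y < 4)) → pos < 15)
So before the loop: (tot + 2*y < 4 → (∀pos_3. ((tot + 2*y < 4 → (∀pos_2. ((tot + 2*y < 4 → (∀pos_1. ((¬(tot + 2*y < 4)) ∧ pos_1 < 15))) ∧ ((¬(tot + 2*y < 4)) → pos_2 < 15)))) ∧ ((¬(tot + 2*y < 4)) → pos_3 < 15)))) ∧ ((¬(tot + 2*y < 4)) → pos < 15)
Before cnt := cnt: (tot + 2*y < 4 → (∀pos_3. ((tot + 2*y < 4 → (∀pos_2. ((tot + 2*y < 4 → (∀pos_1. ((¬(tot + 2*y < 4)) ∧ pos_1 < 15))) ∧ ((¬(tot + 2*y < 4)) → pos_2 < 15)))) ∧ ((¬(tot + 2*y < 4)) → pos_3 < 15)))) ∧ ((¬(tot + 2*y < 4)) → pos < 15)
Before cnt := tot + 5: (tot + 2*y < 4 → (∀pos_3. ((tot + 2*y < 4 → (∀pos_2. ((tot + 2*y < 4 → (∀pos_1. ((¬(tot + 2*y < 4)) ∧ pos_1 < 15))) ∧ ((¬(tot + 2*y < 4)) → pos_2 < 15)))) ∧ ((¬(tot + 2*y < 4)) → pos_3 < 15)))) ∧ ((¬(tot + 2*y < 4)) → pos < 15)
Before m := tot: (tot + 2*y < 4 → (∀pos_3. ((tot + 2*y < 4 → (∀pos_2. ((tot + 2*y < 4 → (∀pos_1. ((¬(tot + 2*y < 4)) ∧ pos_1 < 15))) ∧ ((¬(tot + 2*y < 4)) → pos_2 < 15)))) ∧ ((¬(tot + 2*y < 4)) → pos_3 < 15)))) ∧ ((¬(tot + 2*y < 4)) → pos < 15)
Answer: WP = (tot + 2*y < 4 → (∀pos_3. ((tot + 2*y < 4 → (∀pos_2. ((tot + 2*y < 4 → (∀pos_1. ((¬(tot + 2*y < 4)) ∧ pos_1 < 15))) ∧ ((¬(tot + 2*y < 4)) → pos_2 < 15)))) ∧ ((¬(tot + 2*y < 4)) → pos_3 < 15)))) ∧ ((¬(tot + 2*y < 4)) → pos < 15)


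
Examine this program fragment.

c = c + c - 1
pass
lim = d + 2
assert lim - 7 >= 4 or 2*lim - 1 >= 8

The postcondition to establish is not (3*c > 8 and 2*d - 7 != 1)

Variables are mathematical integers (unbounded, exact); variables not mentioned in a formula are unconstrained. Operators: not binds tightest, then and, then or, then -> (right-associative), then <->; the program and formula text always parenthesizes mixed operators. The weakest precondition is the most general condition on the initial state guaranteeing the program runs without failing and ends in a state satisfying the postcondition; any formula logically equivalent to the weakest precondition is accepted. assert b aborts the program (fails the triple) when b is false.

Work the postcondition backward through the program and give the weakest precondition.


Working backward. After the program, the postcondition not (3*c > 8 and 2*d - 7 != 1) must hold; in canonical form it is not (3*c > 8 and 2*d != 8).
Before assert lim - 7 >= 4 or 2*lim - 1 >= 8: (lim >= 11 or 2*lim >= 9) and (not (3*c > 8 and 2*d != 8))
Before lim := d + 2: (d >= 9 or 2*d >= 5) and (not (3*c > 8 and 2*d != 8))
Before skip: (d >= 9 or 2*d >= 5) and (not (3*c > 8 and 2*d != 8))
Before c := c + c - 1: (d >= 9 or 2*d >= 5) and (not (6*c > 11 and 2*d != 8))
Answer: WP = (d >= 9 or 2*d >= 5) and (not (6*c > 11 and 2*d != 8))


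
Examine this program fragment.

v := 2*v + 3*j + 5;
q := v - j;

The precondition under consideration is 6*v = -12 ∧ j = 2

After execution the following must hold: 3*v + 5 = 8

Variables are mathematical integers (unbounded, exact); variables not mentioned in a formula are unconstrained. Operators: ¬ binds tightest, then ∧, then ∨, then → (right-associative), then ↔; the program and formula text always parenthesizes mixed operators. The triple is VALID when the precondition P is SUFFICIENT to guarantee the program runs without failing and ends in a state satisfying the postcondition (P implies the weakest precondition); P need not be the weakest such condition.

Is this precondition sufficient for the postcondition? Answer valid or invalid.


Working backward. After the program, the postcondition 3*v + 5 = 8 must hold; in canonical form it is 3*v = 3.
Before q := v - j: 3*v = 3
Before v := 2*v + 3*j + 5: 9*j + 6*v = -12
The weakest precondition is 9*j + 6*v = -12.
Check whether 6*v = -12 ∧ j = 2 implies it.
Countermodel: at the initial state j = 2, v = -2, the precondition holds but the weakest precondition fails.
Answer: invalid


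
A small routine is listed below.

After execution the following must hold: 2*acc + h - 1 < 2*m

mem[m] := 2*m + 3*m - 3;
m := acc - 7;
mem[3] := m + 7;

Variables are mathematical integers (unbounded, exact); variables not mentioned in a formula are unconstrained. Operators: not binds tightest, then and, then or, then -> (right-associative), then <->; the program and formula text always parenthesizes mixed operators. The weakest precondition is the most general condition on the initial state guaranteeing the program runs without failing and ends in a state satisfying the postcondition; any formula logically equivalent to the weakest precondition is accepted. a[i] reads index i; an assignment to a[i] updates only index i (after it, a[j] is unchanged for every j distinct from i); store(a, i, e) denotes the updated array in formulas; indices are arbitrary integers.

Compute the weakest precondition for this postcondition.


Working backward. After the program, the postcondition 2*acc + h - 1 < 2*m must hold; in canonical form it is 2*acc + h < 2*m + 1.
Before mem[3] := m + 7: 2*acc + h < 2*m + 1
Before m := acc - 7: h < -13
Before mem[m] := 2*m + 3*m - 3: h < -13
Answer: WP = h < -13


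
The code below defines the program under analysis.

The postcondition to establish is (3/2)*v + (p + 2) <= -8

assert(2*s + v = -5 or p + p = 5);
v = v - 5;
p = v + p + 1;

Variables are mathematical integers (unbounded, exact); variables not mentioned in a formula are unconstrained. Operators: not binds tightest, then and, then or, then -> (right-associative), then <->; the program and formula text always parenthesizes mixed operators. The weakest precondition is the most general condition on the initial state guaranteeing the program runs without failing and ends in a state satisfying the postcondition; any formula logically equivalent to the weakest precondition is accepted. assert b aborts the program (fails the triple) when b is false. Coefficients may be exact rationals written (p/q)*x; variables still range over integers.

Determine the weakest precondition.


Working backward. After the program, the postcondition (3/2)*v + (p + 2) <= -8 must hold; in canonical form it is p + (3/2)*v <= -10.
Before p := v + p + 1: p + (5/2)*v <= -11
Before v := v - 5: p + (5/2)*v <= 3/2
Before assert 2*s + v = -5 or p + p = 5: (2*s + v = -5 or 2*p = 5) and p + (5/2)*v <= 3/2
Answer: WP = (2*s + v = -5 or 2*p = 5) and p + (5/2)*v <= 3/2


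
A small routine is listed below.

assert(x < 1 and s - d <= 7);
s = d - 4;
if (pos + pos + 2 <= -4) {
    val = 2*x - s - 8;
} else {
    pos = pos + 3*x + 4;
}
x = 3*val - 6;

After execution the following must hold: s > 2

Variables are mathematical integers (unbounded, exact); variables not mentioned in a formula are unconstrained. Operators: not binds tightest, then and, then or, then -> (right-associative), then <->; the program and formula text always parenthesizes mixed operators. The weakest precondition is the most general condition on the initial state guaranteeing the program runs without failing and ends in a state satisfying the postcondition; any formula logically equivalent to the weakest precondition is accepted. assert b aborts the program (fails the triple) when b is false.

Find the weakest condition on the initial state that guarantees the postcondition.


Working backward. After the program, s > 2 must hold.
Before x := 3*val - 6: s > 2
Then branch requires s > 2; else branch requires s > 2.
Before the if: (2*pos <= -6 -> s > 2) and ((not (2*pos <= -6)) -> s > 2)
Before s := d - 4: (2*pos <= -6 -> d > 6) and ((not (2*pos <= -6)) -> d > 6)
Before assert x < 1 and s - d <= 7: x < 1 and s <= d + 7 and (2*pos <= -6 -> d > 6) and ((not (2*pos <= -6)) -> d > 6)
Answer: WP = x < 1 and s <= d + 7 and (2*pos <= -6 -> d > 6) and ((not (2*pos <= -6)) -> d > 6)


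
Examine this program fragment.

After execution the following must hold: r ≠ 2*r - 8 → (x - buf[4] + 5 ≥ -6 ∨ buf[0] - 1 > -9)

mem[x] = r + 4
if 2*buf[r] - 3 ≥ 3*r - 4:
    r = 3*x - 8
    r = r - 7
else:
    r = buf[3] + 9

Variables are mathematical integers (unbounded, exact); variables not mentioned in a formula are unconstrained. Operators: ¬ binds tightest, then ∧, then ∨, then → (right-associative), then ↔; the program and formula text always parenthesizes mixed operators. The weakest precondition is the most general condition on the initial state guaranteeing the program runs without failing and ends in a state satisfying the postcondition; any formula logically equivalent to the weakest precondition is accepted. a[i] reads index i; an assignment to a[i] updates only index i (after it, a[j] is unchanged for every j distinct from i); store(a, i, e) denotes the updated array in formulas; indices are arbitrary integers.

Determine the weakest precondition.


Working backward. After the program, the postcondition r ≠ 2*r - 8 → (x - buf[4] + 5 ≥ -6 ∨ buf[0] - 1 > -9) must hold; in canonical form it is r ≠ 8 → (x ≥ buf[4] - 11 ∨ buf[0] > -8).
Then branch requires 3*x ≠ 23 → (x ≥ buf[4] - 11 ∨ buf[0] > -8); else branch requires buf[3] ≠ -1 → (x ≥ buf[4] - 11 ∨ buf[0] > -8).
Before the if: (2*buf[r] ≥ 3*r - 1 → (3*x ≠ 23 → (x ≥ buf[4] - 11 ∨ buf[0] > -8))) ∧ ((¬(2*buf[r] ≥ 3*r - 1)) → (buf[3] ≠ -1 → (x ≥ buf[4] - 11 ∨ buf[0] > -8)))
Before mem[x] := r + 4: (2*buf[r] ≥ 3*r - 1 → (3*x ≠ 23 → (x ≥ buf[4] - 11 ∨ buf[0] > -8))) ∧ ((¬(2*buf[r] ≥ 3*r - 1)) → (buf[3] ≠ -1 → (x ≥ buf[4] - 11 ∨ buf[0] > -8)))
Answer: WP = (2*buf[r] ≥ 3*r - 1 → (3*x ≠ 23 → (x ≥ buf[4] - 11 ∨ buf[0] > -8))) ∧ ((¬(2*buf[r] ≥ 3*r - 1)) → (buf[3] ≠ -1 → (x ≥ buf[4] - 11 ∨ buf[0] > -8)))


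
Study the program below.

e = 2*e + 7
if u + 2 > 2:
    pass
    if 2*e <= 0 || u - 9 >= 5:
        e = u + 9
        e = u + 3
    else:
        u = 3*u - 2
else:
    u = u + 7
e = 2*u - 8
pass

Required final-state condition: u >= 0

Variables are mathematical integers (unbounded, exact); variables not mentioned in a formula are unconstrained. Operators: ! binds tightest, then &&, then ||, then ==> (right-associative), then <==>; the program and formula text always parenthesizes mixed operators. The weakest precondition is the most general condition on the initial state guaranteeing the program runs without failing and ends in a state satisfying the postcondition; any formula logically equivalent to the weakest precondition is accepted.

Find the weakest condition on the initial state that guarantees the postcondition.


Working backward. After the program, u >= 0 must hold.
Before skip: u >= 0
Before e := 2*u - 8: u >= 0
Then branch requires ((2*e <= 0 || u >= 14) ==> u >= 0) && ((!(2*e <= 0 || u >= 14)) ==> 3*u >= 2); else branch requires u >= -7.
Before the if: (u > 0 ==> (((2*e <= 0 || u >= 14) ==> u >= 0) && ((!(2*e <= 0 || u >= 14)) ==> 3*u >= 2))) && ((!(u > 0)) ==> u >= -7)
Before e := 2*e + 7: (u > 0 ==> (((4*e <= -14 || u >= 14) ==> u >= 0) && ((!(4*e <= -14 || u >= 14)) ==> 3*u >= 2))) && ((!(u > 0)) ==> u >= -7)
Answer: WP = (u > 0 ==> (((4*e <= -14 || u >= 14) ==> u >= 0) && ((!(4*e <= -14 || u >= 14)) ==> 3*u >= 2))) && ((!(u > 0)) ==> u >= -7)


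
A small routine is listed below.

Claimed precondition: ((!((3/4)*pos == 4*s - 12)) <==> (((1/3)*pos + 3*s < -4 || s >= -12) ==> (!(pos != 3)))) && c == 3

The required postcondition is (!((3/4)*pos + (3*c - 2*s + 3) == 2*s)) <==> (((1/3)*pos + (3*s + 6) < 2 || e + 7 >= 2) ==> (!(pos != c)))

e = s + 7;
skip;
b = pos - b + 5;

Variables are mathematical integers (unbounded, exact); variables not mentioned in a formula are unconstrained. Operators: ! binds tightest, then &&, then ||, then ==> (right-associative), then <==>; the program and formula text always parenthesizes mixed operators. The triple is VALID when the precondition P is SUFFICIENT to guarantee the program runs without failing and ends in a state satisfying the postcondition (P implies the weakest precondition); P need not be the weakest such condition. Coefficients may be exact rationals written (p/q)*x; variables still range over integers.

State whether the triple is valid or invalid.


Working backward. After the program, the postcondition (!((3/4)*pos + (3*c - 2*s + 3) == 2*s)) <==> (((1/3)*pos + (3*s + 6) < 2 || e + 7 >= 2) ==> (!(pos != c))) must hold; in canonical form it is (!(3*c + (3/4)*pos == 4*s - 3)) <==> (((1/3)*pos + 3*s < -4 || e >= -5) ==> (!(pos != c))).
Before b := pos - b + 5: (!(3*c + (3/4)*pos == 4*s - 3)) <==> (((1/3)*pos + 3*s < -4 || e >= -5) ==> (!(pos != c)))
Before skip: (!(3*c + (3/4)*pos == 4*s - 3)) <==> (((1/3)*pos + 3*s < -4 || e >= -5) ==> (!(pos != c)))
Before e := s + 7: (!(3*c + (3/4)*pos == 4*s - 3)) <==> (((1/3)*pos + 3*s < -4 || s >= -12) ==> (!(pos != c)))
The weakest precondition is (!(3*c + (3/4)*pos == 4*s - 3)) <==> (((1/3)*pos + 3*s < -4 || s >= -12) ==> (!(pos != c))).
Check whether ((!((3/4)*pos == 4*s - 12)) <==> (((1/3)*pos + 3*s < -4 || s >= -12) ==> (!(pos != 3)))) && c == 3 implies it.
Every state satisfying the precondition satisfies the weakest precondition: the implication holds.
Answer: valid
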